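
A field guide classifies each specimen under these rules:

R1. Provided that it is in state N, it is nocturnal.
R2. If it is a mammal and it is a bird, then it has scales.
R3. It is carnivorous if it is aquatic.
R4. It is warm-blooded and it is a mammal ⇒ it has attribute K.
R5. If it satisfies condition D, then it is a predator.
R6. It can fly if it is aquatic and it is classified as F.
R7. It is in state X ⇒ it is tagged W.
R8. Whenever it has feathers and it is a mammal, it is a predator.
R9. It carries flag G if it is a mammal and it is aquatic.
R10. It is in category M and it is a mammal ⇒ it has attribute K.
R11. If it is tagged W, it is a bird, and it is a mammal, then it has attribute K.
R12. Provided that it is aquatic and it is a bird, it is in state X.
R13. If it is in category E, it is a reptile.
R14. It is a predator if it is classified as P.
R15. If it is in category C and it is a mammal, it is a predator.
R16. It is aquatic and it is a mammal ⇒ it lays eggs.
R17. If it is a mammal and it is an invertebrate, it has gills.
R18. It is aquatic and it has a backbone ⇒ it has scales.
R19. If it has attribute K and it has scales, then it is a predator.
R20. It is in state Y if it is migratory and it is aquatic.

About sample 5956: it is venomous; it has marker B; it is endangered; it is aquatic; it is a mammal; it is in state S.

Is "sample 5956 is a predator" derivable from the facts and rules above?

Forward chaining from the given facts derives: is carnivorous, carries flag G, lays eggs.
Rules concluding "it is a predator": R5 needs "it satisfies condition D"; R8 needs "it has feathers"; R14 needs "it is classified as P"; R15 needs "it is in category C"; R19 needs "it has attribute K" — none of these are established.

No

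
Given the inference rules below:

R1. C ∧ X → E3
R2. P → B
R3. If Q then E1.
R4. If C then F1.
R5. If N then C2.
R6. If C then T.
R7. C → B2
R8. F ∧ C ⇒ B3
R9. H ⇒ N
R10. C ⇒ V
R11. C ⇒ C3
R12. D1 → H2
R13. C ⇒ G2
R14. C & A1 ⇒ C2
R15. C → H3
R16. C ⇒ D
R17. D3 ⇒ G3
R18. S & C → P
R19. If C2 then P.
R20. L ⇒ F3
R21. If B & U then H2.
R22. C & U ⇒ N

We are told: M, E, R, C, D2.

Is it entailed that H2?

No

Forward chaining from the given facts derives: F1, T, B2, V, C3, G2, H3, D.
Rules concluding H2: R12 needs D1; R21 needs B — none of these are established.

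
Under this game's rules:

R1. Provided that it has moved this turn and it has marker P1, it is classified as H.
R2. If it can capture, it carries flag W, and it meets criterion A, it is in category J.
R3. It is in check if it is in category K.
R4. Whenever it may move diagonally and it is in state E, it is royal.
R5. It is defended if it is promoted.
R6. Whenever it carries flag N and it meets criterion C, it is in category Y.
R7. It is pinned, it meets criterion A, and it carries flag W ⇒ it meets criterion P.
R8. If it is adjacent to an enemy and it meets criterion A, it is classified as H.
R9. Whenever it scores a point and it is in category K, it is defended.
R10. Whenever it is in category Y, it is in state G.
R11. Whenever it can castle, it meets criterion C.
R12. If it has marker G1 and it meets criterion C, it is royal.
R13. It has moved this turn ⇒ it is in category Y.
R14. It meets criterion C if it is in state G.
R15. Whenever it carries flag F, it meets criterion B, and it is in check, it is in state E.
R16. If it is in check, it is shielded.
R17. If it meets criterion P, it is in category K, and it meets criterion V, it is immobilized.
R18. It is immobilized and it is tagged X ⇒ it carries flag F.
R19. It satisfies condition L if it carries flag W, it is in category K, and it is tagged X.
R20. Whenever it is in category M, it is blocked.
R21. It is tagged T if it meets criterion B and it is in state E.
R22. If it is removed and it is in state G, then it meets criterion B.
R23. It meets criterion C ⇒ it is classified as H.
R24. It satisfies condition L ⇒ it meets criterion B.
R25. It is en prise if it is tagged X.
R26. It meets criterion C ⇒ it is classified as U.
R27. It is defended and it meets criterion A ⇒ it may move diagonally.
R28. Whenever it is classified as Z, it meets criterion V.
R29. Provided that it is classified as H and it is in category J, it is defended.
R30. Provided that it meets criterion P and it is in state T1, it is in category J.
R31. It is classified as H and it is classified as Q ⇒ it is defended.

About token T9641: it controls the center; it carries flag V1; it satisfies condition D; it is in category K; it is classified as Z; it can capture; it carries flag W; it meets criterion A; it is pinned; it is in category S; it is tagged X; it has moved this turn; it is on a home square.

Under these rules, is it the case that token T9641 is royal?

By R2 (it can capture, it carries flag W, it meets criterion A): it is in category J.
By R3 (it is in category K): it is in check.
By R7 (it is pinned, it meets criterion A, it carries flag W): it meets criterion P.
By R13 (it has moved this turn): it is in category Y.
By R19 (it carries flag W, it is in category K, it is tagged X): it satisfies condition L.
By R24 (it satisfies condition L): it meets criterion B.
By R28 (it is classified as Z): it meets criterion V.
By R10 (it is in category Y): it is in state G.
By R14 (it is in state G): it meets criterion C.
By R17 (it meets criterion P, it is in category K, it meets criterion V): it is immobilized.
By R18 (it is immobilized, it is tagged X): it carries flag F.
By R23 (it meets criterion C): it is classified as H.
By R29 (it is classified as H, it is in category J): it is defended.
By R15 (it carries flag F, it meets criterion B, it is in check): it is in state E.
By R27 (it is defended, it meets criterion A): it may move diagonally.
By R4 (it may move diagonally, it is in state E): it is royal.

Yes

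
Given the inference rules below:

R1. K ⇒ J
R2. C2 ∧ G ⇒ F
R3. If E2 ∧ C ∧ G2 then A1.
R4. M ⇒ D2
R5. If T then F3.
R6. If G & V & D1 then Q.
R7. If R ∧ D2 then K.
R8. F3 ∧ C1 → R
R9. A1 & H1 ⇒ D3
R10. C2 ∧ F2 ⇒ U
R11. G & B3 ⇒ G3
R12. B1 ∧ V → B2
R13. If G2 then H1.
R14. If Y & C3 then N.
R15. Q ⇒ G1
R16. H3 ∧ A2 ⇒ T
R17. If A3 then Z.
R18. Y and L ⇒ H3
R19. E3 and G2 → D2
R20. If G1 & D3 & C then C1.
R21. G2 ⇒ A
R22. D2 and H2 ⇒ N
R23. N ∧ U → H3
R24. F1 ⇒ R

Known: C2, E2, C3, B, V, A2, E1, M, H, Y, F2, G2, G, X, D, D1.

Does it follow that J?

Forward chaining from the given facts derives: F, D2, Q, U, H1, N, G1, A, H3, T, F3.
The only rule concluding J is R1, which needs K; that is never established.

No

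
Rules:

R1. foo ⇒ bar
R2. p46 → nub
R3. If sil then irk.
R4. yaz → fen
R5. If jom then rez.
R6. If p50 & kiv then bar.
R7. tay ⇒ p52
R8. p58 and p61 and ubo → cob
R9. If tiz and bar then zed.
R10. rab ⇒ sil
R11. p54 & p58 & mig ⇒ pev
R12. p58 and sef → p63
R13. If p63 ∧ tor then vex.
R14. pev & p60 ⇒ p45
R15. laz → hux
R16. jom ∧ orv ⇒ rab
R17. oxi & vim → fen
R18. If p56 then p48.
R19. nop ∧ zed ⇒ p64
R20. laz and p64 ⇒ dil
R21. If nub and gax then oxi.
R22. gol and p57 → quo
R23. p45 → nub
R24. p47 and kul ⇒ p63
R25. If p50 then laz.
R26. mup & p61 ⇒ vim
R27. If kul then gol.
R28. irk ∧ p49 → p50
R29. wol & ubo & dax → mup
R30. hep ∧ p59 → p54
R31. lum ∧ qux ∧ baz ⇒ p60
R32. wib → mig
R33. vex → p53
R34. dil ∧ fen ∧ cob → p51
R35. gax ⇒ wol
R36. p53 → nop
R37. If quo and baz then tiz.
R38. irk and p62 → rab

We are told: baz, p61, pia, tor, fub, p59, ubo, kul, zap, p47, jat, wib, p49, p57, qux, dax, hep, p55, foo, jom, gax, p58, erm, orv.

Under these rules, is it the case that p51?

No

Forward chaining from the given facts derives: bar, rez, cob, rab, p63, gol, p54, mig, wol, sil, pev, vex, quo, mup, p53, nop, tiz, irk, zed, p64, vim, p50, laz, hux, dil.
The only rule concluding p51 is R34, which needs fen; that is never established.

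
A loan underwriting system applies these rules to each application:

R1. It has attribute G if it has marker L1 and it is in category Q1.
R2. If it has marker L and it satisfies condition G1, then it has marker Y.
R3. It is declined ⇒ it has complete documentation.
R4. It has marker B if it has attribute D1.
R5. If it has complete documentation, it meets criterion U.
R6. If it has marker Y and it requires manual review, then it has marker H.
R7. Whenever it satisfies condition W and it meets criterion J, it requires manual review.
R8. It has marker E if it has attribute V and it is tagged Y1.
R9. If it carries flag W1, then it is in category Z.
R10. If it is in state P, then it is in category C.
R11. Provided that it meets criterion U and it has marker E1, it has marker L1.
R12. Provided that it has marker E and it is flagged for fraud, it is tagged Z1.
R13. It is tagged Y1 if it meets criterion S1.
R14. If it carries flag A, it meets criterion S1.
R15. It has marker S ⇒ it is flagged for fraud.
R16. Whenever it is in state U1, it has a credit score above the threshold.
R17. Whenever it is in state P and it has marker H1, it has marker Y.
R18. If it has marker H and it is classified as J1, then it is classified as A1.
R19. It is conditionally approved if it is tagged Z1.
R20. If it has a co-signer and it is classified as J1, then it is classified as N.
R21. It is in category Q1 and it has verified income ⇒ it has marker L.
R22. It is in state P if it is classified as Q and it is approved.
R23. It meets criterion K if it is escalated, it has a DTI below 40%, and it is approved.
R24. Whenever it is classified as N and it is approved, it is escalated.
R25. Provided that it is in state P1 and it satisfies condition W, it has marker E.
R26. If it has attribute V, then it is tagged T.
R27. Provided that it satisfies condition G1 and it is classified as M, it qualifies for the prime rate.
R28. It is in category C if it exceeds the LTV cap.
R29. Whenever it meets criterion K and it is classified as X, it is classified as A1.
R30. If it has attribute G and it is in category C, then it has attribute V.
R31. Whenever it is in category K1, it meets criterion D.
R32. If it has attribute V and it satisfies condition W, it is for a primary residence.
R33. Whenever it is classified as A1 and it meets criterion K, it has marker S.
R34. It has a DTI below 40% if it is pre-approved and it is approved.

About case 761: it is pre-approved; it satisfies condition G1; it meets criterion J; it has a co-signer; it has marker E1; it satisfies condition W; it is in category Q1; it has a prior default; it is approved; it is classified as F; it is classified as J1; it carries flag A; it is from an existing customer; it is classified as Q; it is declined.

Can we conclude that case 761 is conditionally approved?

No

Forward chaining from the given facts derives: has complete documentation, meets criterion U, requires manual review, has marker L1, meets criterion S1, is classified as N, is in state P, is escalated, has a DTI below 40%, has attribute G, is in category C, is tagged Y1, meets criterion K, has attribute V, is for a primary residence, has marker E, is tagged T.
The only rule concluding "it is conditionally approved" is R19, which needs "it is tagged Z1"; that is never established.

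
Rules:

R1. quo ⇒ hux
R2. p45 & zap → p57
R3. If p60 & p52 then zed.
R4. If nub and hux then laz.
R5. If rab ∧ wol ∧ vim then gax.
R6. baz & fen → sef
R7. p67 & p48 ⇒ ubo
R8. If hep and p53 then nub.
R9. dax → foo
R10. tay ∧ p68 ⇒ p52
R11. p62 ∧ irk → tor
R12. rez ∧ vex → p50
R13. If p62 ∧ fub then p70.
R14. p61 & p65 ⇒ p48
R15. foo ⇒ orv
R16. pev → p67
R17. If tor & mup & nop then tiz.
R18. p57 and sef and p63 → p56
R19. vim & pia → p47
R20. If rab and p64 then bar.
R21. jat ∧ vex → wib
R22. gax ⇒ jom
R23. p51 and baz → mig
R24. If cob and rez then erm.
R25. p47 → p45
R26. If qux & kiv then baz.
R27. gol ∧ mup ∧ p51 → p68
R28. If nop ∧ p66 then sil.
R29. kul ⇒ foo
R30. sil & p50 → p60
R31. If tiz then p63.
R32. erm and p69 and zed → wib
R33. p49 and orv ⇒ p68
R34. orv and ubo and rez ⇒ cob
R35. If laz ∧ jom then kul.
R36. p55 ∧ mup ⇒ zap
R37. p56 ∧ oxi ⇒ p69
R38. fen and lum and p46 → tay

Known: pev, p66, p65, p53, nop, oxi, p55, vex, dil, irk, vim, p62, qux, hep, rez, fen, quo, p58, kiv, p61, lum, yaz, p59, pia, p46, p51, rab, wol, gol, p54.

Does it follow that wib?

No

Forward chaining from the given facts derives: hux, gax, nub, tor, p50, p48, p67, p47, jom, p45, baz, sil, p60, tay, laz, sef, ubo, mig, kul, foo, orv, cob, erm.
Rules concluding wib: R21 needs jat; R32 needs p69 — none of these are established.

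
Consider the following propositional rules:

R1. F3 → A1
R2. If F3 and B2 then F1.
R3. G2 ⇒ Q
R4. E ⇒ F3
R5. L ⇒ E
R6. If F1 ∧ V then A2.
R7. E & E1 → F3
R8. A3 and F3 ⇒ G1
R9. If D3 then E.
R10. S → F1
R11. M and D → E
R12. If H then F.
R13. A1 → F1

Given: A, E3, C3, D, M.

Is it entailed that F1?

Yes

E  (by R11: M, D)
F3  (by R4: E)
A1  (by R1: F3)
F1  (by R13: A1)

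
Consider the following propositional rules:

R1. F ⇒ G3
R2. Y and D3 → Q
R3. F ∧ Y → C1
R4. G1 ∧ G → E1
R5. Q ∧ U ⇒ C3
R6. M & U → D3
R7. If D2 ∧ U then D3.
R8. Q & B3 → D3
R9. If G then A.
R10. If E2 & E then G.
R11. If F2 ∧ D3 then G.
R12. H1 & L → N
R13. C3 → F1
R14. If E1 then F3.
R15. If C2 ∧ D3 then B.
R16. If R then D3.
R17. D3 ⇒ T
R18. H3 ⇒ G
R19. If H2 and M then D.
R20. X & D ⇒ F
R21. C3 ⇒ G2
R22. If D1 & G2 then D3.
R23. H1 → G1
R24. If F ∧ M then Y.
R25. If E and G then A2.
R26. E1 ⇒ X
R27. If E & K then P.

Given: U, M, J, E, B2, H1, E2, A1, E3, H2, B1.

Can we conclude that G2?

D3  (by R6: M, U)
G  (by R10: E2, E)
D  (by R19: H2, M)
G1  (by R23: H1)
E1  (by R4: G1, G)
X  (by R26: E1)
F  (by R20: X, D)
Y  (by R24: F, M)
Q  (by R2: Y, D3)
C3  (by R5: Q, U)
G2  (by R21: C3)

Yes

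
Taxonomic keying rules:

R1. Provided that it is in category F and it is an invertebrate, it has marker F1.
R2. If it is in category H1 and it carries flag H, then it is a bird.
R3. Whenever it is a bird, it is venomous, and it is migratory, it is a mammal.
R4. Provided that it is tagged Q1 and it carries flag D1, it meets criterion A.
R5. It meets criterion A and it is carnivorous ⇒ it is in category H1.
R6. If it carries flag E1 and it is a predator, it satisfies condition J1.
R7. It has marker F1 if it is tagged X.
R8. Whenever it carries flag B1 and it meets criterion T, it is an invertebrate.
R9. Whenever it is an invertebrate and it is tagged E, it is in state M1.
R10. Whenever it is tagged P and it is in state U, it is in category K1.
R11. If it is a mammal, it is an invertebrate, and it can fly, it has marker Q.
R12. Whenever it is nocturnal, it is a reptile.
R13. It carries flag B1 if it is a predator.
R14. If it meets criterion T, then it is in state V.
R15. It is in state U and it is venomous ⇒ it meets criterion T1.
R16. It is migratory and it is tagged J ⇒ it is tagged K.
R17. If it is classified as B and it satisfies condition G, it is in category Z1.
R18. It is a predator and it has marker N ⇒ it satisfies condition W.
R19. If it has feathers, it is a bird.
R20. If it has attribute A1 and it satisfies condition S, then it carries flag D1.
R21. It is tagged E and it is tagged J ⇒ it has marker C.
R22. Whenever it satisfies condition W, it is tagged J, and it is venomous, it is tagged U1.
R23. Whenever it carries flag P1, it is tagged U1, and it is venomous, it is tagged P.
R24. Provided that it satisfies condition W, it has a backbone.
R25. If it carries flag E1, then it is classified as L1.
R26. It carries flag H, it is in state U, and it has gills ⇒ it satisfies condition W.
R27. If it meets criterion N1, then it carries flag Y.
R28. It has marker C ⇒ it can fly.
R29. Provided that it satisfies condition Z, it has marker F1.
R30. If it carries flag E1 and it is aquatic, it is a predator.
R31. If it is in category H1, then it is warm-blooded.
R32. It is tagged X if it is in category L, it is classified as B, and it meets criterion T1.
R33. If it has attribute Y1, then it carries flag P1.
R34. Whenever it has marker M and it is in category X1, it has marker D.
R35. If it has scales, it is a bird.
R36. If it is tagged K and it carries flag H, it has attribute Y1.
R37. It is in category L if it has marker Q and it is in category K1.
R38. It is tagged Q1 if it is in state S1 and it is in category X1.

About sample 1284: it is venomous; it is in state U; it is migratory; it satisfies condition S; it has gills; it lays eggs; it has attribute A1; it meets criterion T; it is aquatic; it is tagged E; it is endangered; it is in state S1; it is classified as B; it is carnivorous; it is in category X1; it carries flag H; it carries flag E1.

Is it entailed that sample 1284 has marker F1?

Forward chaining from the given facts derives: is in state V, meets criterion T1, carries flag D1, is classified as L1, satisfies condition W, is a predator, is tagged Q1, meets criterion A, is in category H1, satisfies condition J1, carries flag B1, has a backbone, is warm-blooded, is a bird, is a mammal, is an invertebrate, is in state M1.
Rules concluding "it has marker F1": R1 needs "it is in category F"; R7 needs "it is tagged X"; R29 needs "it satisfies condition Z" — none of these are established.

No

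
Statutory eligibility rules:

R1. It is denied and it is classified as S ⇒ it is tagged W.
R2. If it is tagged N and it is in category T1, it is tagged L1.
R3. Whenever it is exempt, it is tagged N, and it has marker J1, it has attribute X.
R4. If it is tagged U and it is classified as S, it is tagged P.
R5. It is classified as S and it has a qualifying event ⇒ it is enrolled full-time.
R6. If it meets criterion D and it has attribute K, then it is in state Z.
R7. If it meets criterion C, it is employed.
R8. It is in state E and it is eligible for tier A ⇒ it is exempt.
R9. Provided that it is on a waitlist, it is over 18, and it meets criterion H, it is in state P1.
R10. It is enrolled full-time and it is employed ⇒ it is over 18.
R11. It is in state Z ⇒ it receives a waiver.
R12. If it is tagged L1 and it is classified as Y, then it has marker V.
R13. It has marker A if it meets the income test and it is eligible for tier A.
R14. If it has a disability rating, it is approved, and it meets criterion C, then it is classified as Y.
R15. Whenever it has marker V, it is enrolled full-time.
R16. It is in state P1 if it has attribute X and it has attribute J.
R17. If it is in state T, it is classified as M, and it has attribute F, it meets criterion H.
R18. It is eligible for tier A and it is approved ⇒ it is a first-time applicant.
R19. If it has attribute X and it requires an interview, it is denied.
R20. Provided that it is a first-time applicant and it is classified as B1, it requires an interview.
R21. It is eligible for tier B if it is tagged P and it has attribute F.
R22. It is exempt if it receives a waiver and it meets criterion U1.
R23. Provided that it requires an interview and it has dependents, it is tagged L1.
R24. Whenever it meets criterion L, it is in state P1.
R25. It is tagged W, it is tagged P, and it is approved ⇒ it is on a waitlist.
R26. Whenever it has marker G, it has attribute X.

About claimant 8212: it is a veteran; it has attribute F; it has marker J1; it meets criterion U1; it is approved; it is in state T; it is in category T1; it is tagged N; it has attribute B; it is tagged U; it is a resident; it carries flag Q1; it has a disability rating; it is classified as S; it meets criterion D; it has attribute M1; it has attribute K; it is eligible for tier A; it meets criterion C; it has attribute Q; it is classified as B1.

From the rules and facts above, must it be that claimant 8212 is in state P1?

No

Forward chaining from the given facts derives: is tagged L1, is tagged P, is in state Z, is employed, receives a waiver, is classified as Y, is a first-time applicant, requires an interview, is eligible for tier B, is exempt, has attribute X, has marker V, is enrolled full-time, is denied, is tagged W, is over 18, is on a waitlist.
Rules concluding "it is in state P1": R9 needs "it meets criterion H"; R16 needs "it has attribute J"; R24 needs "it meets criterion L" — none of these are established.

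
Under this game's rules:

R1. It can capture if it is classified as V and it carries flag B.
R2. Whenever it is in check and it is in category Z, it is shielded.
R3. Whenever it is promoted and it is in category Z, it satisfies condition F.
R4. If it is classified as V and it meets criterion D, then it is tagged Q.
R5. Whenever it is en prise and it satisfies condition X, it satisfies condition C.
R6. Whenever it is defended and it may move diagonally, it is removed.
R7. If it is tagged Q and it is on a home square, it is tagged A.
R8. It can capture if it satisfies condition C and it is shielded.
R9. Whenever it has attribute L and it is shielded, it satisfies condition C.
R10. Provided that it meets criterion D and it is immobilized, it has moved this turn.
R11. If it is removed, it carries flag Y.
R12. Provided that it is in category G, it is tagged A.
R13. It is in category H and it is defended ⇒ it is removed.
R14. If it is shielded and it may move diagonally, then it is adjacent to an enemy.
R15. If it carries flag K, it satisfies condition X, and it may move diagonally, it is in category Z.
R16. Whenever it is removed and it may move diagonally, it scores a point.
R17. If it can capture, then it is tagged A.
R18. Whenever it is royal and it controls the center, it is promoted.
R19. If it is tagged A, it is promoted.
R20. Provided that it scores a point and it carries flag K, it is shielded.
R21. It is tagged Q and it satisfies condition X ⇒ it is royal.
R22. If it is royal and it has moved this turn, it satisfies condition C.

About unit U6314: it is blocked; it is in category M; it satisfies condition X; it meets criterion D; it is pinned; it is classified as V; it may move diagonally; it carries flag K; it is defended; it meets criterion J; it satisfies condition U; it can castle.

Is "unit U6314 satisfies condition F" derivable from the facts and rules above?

No

Forward chaining from the given facts derives: is tagged Q, is removed, carries flag Y, is in category Z, scores a point, is shielded, is royal, is adjacent to an enemy.
The only rule concluding "it satisfies condition F" is R3, which needs "it is promoted"; that is never established.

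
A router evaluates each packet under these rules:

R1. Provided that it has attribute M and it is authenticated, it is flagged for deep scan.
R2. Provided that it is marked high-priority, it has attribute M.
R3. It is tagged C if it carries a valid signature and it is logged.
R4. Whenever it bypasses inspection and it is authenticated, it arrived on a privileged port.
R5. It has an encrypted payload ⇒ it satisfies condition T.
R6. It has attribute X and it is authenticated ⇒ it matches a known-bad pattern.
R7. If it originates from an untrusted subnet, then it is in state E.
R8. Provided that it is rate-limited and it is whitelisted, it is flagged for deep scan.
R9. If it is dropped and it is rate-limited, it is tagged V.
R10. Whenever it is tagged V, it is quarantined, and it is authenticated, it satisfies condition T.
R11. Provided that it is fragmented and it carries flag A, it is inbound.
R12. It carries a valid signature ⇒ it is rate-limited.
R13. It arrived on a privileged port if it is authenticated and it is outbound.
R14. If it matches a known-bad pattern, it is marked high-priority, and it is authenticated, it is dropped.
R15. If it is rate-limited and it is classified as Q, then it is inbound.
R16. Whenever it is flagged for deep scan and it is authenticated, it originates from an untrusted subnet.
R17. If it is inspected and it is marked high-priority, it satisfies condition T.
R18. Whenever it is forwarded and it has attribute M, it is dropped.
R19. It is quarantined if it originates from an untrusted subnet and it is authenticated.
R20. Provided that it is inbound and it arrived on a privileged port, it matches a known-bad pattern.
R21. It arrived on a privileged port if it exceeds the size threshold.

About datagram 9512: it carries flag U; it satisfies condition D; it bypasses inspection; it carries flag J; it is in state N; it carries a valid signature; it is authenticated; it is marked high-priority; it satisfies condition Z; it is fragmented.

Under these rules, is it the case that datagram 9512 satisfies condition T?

No

Forward chaining from the given facts derives: has attribute M, arrived on a privileged port, is rate-limited, is flagged for deep scan, originates from an untrusted subnet, is quarantined, is in state E.
Rules concluding "it satisfies condition T": R5 needs "it has an encrypted payload"; R10 needs "it is tagged V"; R17 needs "it is inspected" — none of these are established.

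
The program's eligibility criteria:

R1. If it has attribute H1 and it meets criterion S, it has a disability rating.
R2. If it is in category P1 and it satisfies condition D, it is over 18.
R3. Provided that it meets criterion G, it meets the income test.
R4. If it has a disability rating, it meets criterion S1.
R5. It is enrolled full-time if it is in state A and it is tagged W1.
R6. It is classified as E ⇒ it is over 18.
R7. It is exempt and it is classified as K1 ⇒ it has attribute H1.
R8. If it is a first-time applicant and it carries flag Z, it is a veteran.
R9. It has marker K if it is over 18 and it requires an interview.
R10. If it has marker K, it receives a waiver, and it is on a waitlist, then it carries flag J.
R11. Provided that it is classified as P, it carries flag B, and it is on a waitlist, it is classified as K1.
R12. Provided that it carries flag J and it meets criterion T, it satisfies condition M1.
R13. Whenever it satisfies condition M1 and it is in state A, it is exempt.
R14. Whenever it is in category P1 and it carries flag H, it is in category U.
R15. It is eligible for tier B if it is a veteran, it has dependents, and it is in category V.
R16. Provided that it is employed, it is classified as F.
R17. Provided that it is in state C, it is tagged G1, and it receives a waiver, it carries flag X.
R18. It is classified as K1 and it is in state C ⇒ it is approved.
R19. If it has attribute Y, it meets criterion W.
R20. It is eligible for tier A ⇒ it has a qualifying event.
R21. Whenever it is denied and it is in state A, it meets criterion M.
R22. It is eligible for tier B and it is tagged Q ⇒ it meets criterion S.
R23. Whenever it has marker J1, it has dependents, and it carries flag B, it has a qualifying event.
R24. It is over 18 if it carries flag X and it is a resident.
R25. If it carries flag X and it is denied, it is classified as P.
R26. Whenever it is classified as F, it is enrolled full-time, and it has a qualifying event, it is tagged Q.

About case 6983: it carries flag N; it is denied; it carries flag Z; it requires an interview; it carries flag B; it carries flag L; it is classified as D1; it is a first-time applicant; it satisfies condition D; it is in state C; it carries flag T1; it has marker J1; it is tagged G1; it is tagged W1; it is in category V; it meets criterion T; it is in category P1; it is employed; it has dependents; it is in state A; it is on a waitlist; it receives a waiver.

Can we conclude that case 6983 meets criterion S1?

Yes

By R2 (it is in category P1, it satisfies condition D): it is over 18.
By R5 (it is in state A, it is tagged W1): it is enrolled full-time.
By R8 (it is a first-time applicant, it carries flag Z): it is a veteran.
By R9 (it is over 18, it requires an interview): it has marker K.
By R10 (it has marker K, it receives a waiver, it is on a waitlist): it carries flag J.
By R12 (it carries flag J, it meets criterion T): it satisfies condition M1.
By R13 (it satisfies condition M1, it is in state A): it is exempt.
By R15 (it is a veteran, it has dependents, it is in category V): it is eligible for tier B.
By R16 (it is employed): it is classified as F.
By R17 (it is in state C, it is tagged G1, it receives a waiver): it carries flag X.
By R23 (it has marker J1, it has dependents, it carries flag B): it has a qualifying event.
By R25 (it carries flag X, it is denied): it is classified as P.
By R26 (it is classified as F, it is enrolled full-time, it has a qualifying event): it is tagged Q.
By R11 (it is classified as P, it carries flag B, it is on a waitlist): it is classified as K1.
By R22 (it is eligible for tier B, it is tagged Q): it meets criterion S.
By R7 (it is exempt, it is classified as K1): it has attribute H1.
By R1 (it has attribute H1, it meets criterion S): it has a disability rating.
By R4 (it has a disability rating): it meets criterion S1.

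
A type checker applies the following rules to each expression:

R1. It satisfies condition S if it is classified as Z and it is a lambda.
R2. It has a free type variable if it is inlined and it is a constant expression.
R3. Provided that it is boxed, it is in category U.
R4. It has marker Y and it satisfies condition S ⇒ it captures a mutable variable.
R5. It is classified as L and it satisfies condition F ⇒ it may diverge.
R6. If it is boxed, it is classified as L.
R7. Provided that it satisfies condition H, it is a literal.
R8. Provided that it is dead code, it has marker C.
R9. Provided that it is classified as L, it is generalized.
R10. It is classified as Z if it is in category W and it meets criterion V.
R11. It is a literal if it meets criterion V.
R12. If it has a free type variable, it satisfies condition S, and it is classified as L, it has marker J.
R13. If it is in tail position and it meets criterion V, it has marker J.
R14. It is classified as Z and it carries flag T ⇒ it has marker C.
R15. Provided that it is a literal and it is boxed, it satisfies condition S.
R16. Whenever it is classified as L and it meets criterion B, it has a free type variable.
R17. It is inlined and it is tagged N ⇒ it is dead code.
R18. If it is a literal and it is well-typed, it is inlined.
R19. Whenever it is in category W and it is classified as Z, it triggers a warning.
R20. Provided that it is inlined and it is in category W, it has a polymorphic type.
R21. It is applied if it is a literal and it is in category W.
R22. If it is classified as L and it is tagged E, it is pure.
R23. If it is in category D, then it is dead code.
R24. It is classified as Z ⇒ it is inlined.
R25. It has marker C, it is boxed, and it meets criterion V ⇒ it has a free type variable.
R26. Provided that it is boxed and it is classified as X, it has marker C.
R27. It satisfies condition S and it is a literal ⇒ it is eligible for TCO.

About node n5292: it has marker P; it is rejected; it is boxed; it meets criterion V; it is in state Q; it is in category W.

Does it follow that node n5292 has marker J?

Forward chaining from the given facts derives: is in category U, is classified as L, is generalized, is classified as Z, is a literal, satisfies condition S, triggers a warning, is applied, is inlined, is eligible for TCO, has a polymorphic type.
Rules concluding "it has marker J": R12 needs "it has a free type variable"; R13 needs "it is in tail position" — none of these are established.

No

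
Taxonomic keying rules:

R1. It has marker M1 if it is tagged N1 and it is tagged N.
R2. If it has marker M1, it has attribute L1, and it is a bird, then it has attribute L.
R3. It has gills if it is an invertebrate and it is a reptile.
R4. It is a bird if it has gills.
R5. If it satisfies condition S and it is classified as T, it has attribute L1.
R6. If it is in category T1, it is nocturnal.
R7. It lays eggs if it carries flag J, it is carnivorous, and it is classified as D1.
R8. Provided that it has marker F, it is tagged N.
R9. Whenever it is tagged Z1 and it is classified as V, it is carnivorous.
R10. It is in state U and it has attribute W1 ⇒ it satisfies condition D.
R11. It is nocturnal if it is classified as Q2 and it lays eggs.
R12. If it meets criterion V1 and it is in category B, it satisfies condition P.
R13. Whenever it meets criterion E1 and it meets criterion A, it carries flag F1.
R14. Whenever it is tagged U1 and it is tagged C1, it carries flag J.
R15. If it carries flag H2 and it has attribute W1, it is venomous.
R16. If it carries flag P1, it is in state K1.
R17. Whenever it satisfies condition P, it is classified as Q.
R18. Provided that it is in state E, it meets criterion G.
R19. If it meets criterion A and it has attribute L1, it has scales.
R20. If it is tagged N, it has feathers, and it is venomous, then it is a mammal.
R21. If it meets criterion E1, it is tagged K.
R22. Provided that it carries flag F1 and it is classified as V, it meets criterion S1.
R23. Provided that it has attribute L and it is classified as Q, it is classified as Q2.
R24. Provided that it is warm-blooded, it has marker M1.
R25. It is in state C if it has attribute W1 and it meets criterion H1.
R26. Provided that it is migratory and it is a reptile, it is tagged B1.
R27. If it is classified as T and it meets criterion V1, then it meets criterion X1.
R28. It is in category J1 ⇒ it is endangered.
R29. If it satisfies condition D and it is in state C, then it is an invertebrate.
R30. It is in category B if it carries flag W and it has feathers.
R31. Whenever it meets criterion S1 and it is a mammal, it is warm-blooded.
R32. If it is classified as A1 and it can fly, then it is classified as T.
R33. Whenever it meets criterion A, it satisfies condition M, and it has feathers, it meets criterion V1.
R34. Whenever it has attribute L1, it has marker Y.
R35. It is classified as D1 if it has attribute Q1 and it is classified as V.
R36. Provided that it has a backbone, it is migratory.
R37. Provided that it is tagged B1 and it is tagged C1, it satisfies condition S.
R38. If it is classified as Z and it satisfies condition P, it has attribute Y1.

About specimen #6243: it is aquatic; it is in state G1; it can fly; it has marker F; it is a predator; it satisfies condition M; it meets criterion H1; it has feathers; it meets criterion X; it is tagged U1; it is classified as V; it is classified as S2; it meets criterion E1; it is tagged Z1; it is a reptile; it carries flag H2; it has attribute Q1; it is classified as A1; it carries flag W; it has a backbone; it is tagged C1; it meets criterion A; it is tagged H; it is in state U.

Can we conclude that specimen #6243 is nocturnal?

No

Forward chaining from the given facts derives: is tagged N, is carnivorous, carries flag F1, carries flag J, is tagged K, meets criterion S1, is in category B, is classified as T, meets criterion V1, is classified as D1, is migratory, lays eggs, satisfies condition P, is classified as Q, is tagged B1, meets criterion X1, satisfies condition S, has attribute L1, has scales, has marker Y.
Rules concluding "it is nocturnal": R6 needs "it is in category T1"; R11 needs "it is classified as Q2" — none of these are established.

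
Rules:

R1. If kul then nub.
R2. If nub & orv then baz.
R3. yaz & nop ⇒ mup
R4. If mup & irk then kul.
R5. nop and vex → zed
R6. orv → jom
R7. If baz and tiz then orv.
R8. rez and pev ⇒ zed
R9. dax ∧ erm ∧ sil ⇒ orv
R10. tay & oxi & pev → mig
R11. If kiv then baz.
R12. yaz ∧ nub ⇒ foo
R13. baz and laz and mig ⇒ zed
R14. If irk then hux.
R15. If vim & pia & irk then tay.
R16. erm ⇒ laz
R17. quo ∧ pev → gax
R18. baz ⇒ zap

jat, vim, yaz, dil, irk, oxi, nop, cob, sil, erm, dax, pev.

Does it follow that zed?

No

Forward chaining from the given facts derives: mup, kul, orv, hux, laz, nub, baz, jom, foo, zap.
Rules concluding zed: R5 needs vex; R8 needs rez; R13 needs mig — none of these are established.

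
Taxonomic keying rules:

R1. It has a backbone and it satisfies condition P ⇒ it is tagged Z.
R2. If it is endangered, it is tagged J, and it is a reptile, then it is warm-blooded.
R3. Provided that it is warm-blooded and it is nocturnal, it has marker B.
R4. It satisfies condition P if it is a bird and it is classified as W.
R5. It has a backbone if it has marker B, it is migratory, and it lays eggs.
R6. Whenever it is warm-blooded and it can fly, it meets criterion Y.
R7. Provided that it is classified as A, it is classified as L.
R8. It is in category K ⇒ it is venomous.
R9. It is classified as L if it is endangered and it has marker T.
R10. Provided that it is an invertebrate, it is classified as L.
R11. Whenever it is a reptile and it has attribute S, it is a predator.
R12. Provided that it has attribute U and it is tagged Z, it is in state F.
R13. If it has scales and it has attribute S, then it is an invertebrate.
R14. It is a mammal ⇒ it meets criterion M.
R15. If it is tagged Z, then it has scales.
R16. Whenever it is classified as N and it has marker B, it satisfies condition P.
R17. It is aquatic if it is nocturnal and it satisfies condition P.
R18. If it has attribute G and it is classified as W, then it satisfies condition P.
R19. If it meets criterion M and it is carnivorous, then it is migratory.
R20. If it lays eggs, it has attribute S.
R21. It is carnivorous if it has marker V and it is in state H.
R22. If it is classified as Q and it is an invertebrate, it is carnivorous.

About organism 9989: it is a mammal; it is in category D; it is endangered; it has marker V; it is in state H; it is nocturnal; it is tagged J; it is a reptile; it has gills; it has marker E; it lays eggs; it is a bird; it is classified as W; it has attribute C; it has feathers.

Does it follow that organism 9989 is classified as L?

By R2 (it is endangered, it is tagged J, it is a reptile): it is warm-blooded.
By R3 (it is warm-blooded, it is nocturnal): it has marker B.
By R4 (it is a bird, it is classified as W): it satisfies condition P.
By R14 (it is a mammal): it meets criterion M.
By R20 (it lays eggs): it has attribute S.
By R21 (it has marker V, it is in state H): it is carnivorous.
By R19 (it meets criterion M, it is carnivorous): it is migratory.
By R5 (it has marker B, it is migratory, it lays eggs): it has a backbone.
By R1 (it has a backbone, it satisfies condition P): it is tagged Z.
By R15 (it is tagged Z): it has scales.
By R13 (it has scales, it has attribute S): it is an invertebrate.
By R10 (it is an invertebrate): it is classified as L.

Yes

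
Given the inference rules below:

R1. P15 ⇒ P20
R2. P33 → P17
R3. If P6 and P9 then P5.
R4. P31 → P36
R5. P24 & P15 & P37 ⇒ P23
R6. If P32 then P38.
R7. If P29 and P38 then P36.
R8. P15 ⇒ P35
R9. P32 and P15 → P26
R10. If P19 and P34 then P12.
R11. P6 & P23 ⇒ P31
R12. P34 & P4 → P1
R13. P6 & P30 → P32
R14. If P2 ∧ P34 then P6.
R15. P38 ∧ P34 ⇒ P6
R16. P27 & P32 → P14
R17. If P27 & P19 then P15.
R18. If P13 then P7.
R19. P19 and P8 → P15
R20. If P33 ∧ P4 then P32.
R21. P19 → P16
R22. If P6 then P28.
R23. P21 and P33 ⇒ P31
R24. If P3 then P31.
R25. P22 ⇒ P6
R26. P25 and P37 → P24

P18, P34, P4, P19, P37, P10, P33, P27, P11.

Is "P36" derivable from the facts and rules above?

Forward chaining from the given facts derives: P17, P12, P1, P15, P32, P16, P20, P38, P35, P26, P6, P14, P28.
Rules concluding P36: R4 needs P31; R7 needs P29 — none of these are established.

No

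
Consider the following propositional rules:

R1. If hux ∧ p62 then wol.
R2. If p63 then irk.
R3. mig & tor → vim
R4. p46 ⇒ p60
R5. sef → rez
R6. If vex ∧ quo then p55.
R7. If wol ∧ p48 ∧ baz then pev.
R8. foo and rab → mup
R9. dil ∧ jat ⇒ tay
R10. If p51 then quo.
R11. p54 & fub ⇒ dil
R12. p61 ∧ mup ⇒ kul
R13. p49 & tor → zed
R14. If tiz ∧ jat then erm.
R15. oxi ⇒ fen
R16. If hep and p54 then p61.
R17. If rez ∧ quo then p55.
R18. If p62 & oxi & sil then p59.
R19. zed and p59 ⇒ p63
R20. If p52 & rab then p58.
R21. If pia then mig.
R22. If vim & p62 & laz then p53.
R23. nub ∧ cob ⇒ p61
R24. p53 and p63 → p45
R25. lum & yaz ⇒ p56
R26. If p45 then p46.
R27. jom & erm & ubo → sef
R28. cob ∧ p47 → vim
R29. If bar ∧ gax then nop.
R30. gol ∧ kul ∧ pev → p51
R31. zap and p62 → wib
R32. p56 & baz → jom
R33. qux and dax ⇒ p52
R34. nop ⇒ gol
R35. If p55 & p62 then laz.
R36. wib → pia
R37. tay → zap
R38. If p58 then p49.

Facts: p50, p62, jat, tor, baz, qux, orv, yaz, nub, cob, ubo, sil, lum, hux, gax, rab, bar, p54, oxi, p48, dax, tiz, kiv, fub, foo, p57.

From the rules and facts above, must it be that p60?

wol  (by R1: hux, p62)
pev  (by R7: wol, p48, baz)
mup  (by R8: foo, rab)
dil  (by R11: p54, fub)
erm  (by R14: tiz, jat)
p59  (by R18: p62, oxi, sil)
p61  (by R23: nub, cob)
p56  (by R25: lum, yaz)
nop  (by R29: bar, gax)
jom  (by R32: p56, baz)
p52  (by R33: qux, dax)
gol  (by R34: nop)
tay  (by R9: dil, jat)
kul  (by R12: p61, mup)
p58  (by R20: p52, rab)
sef  (by R27: jom, erm, ubo)
p51  (by R30: gol, kul, pev)
zap  (by R37: tay)
p49  (by R38: p58)
rez  (by R5: sef)
quo  (by R10: p51)
zed  (by R13: p49, tor)
p55  (by R17: rez, quo)
p63  (by R19: zed, p59)
wib  (by R31: zap, p62)
laz  (by R35: p55, p62)
pia  (by R36: wib)
mig  (by R21: pia)
vim  (by R3: mig, tor)
p53  (by R22: vim, p62, laz)
p45  (by R24: p53, p63)
p46  (by R26: p45)
p60  (by R4: p46)

Yes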